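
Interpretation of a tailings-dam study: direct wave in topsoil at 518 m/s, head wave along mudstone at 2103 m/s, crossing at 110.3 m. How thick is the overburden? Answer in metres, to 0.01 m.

42.89 m

h = (x_cross/2)·√((V₂−V₁)/(V₂+V₁)).
(V₂−V₁)/(V₂+V₁) = (2103−518)/(2103+518) = 0.6047; √ = 0.7776.
h = (110.3/2)·0.7776 = 42.89 m.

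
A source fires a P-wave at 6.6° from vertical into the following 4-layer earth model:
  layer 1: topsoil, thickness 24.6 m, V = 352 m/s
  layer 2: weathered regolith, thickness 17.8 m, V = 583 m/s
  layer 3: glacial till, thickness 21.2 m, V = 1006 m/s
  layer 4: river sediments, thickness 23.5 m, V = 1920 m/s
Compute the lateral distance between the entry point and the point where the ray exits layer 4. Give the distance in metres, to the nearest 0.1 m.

32.6 m

Ray parameter p = sin 6.6° / 352 m/s = 3.2653e-04 s/m.
Layer 1: θ = 6.60°; offset = 24.6·tan 6.60° = 2.846 m.
Layer 2: sin θ = p·583 = 0.1904 → θ = 10.97°; offset = 17.8·tan 10.97° = 3.452 m.
Layer 3: sin θ = p·1006 = 0.3285 → θ = 19.18°; offset = 21.2·tan 19.18° = 7.373 m.
Layer 4: sin θ = p·1920 = 0.6269 → θ = 38.82°; offset = 23.5·tan 38.82° = 18.911 m.
Σ offsets = 32.582 m.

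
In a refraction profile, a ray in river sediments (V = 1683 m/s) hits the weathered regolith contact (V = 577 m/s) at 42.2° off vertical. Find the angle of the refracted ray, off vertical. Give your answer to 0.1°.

Snell's law: sin θ₂ = (V₂/V₁)·sin θ₁ = (577/1683)·sin 42.2° = 0.2303.
θ₂ = sin⁻¹(0.2303) = 13.31° (from vertical).

13.3°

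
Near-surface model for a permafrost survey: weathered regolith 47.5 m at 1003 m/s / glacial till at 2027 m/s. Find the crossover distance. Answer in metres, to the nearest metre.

θ_c = arcsin(1003/2027) = 29.66°, so cos θ_c = 0.8690 and tᵢ = 2h cos θ_c/V₁ = 0.0823 s.
At crossover x/V₁ = x/V₂ + tᵢ ⇒ x = tᵢ/(1/V₁ − 1/V₂) = 0.08231/(9.9701e-04 − 4.9334e-04) = 163.42 m.

163 m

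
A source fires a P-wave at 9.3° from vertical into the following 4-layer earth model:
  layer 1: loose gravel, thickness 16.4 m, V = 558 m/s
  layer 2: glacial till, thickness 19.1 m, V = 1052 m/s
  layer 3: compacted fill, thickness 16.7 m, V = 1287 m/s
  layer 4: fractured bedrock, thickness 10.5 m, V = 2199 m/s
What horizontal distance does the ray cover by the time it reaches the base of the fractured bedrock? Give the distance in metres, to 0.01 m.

24.18 m

p = sin θ₁/V₁ = sin 9.3°/558 = 2.8961e-04 s/m is conserved through the stack.
Layer 1: θ = 9.30°; offset = 16.4·tan 9.30° = 2.6856 m.
Layer 2: sin θ = p·1052 = 0.3047 → θ = 17.74°; offset = 19.1·tan 17.74° = 6.1097 m.
Layer 3: sin θ = p·1287 = 0.3727 → θ = 21.88°; offset = 16.7·tan 21.88° = 6.7080 m.
Layer 4: sin θ = p·2199 = 0.6369 → θ = 39.56°; offset = 10.5·tan 39.56° = 8.6734 m.
Total horizontal offset = 24.1767 m.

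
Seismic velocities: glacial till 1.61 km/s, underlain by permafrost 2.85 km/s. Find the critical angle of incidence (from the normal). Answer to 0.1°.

Critical incidence: sin θ_c = V₁/V₂ = 1.61/2.85 = 0.5649.
θ_c = arcsin 0.5649 = 34.40°.

34.4°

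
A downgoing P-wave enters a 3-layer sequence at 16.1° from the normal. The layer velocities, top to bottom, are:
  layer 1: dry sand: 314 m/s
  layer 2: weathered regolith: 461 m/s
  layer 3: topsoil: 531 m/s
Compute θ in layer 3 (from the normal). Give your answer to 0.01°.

27.97°

Snell's law across each interface conserves sin θ / V, so sin θ_3 = V_3·sin θ₁/V₁.
sin θ_3 = 531 × sin 16.1° / 314 = 0.4690.
θ_3 = arcsin 0.4690 = 27.97°.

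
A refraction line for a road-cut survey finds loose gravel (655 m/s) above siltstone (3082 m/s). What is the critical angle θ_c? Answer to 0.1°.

12.3°

Critical incidence: sin θ_c = V₁/V₂ = 655/3082 = 0.2125.
θ_c = arcsin 0.2125 = 12.27°.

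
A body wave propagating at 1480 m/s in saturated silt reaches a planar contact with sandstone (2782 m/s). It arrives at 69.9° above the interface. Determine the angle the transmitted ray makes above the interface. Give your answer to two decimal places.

Convert to the normal: θ₁ = 90° − 69.9° = 20.1°.
sin θ₁/V₁ = sin θ₂/V₂ ⇒ sin θ₂ = 2782·sin 20.1°/1480 = 2782·0.3437/1480 = 0.6460.
θ₂ = arcsin 0.6460 = 40.24° from the normal.
From the interface: 90° − 40.24° = 49.76°.

49.76°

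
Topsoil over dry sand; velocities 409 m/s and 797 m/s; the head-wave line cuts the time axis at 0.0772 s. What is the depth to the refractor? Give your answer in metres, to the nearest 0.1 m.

18.4 m

h = tᵢ·V₁·V₂ / (2·√(V₂²−V₁²)).
√(V₂²−V₁²) = √(797² − 409²) = 684.1 m/s.
h = 0.0772 s × 409 × 797 / (2 × 684.1) = 18.39 m.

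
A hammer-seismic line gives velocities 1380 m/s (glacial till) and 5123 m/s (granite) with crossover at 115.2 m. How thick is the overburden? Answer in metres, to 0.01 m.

h = (x_cross/2)·√((V₂−V₁)/(V₂+V₁)).
(V₂−V₁)/(V₂+V₁) = (5123−1380)/(5123+1380) = 0.5756; √ = 0.7587.
h = (115.2/2)·0.7587 = 43.70 m.

43.70 m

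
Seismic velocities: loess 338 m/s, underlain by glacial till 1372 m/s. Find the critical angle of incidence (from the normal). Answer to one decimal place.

At critical incidence the refracted ray runs along the interface (θ₂ = 90°), so sin θ_c = V₁/V₂.
θ_c = arcsin(338/1372) = arcsin 0.2464 = 14.26°.

14.3°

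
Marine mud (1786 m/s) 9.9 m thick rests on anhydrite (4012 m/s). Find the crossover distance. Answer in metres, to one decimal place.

x_cross = 2h·√((V₂+V₁)/(V₂−V₁)).
(V₂+V₁)/(V₂−V₁) = (4012+1786)/(4012−1786) = 2.6047; √ = 1.6139.
x_cross = 2·9.9·1.6139 = 31.96 m.

32.0 m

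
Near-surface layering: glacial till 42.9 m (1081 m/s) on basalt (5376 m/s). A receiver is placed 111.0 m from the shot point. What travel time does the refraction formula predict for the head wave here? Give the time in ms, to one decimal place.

θ_c = arcsin(V₁/V₂) = arcsin(1081/5376) = 11.60°, cos θ_c = 0.9796.
Intercept time tᵢ = 2h cos θ_c / V₁ = 2·42.9·0.9796/1081 = 0.07775 s.
t = x/V₂ + tᵢ = 111.0/5376 + 0.07775 = 0.09840 s.

98.4 ms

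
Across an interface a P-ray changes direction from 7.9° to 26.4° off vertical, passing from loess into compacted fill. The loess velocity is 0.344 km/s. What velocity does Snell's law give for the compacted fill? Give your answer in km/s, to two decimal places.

1.11 km/s

sin 7.9° = 0.1374; sin 26.4° = 0.4446.
V₂ = V₁·(sin θ₂/sin θ₁) = 0.344·(0.4446/0.1374) = 1.11 km/s.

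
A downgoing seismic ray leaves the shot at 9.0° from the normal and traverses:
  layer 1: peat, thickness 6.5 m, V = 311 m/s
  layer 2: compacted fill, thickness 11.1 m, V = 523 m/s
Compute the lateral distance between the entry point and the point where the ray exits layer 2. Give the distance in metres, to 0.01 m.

Apply Snell's law at each interface; in layer i the horizontal offset is hᵢ·tan θᵢ.
Layer 1: θ = 9.00°; offset = 6.5·tan 9.00° = 1.0295 m.
Layer 2: sin θ = 523·sin 9.0°/311 = 0.2631, θ = 15.25°; offset = 11.1·tan 15.25° = 3.0267 m.
Summing the layer offsets gives 4.0562 m.

4.06 m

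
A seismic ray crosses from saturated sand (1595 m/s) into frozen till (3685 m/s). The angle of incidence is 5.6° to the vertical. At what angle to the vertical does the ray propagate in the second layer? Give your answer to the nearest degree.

13°

sin θ₁/V₁ = sin θ₂/V₂ ⇒ sin θ₂ = 3685·sin 5.6°/1595 = 3685·0.0976/1595 = 0.2255.
θ₂ = sin⁻¹(0.2255) = 13.03° (from vertical).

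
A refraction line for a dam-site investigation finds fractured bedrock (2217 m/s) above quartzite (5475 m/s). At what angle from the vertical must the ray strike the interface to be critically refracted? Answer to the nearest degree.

24°

At critical incidence the refracted ray runs along the interface (θ₂ = 90°), so sin θ_c = V₁/V₂.
θ_c = arcsin(2217/5475) = arcsin 0.4049 = 23.89°.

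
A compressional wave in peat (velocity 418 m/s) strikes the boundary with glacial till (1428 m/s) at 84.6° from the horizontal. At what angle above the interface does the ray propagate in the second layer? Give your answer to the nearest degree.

Convert to the normal: θ₁ = 90° − 84.6° = 5.4°.
Snell's law: sin θ₂ = (V₂/V₁)·sin θ₁ = (1428/418)·sin 5.4° = 0.3215.
θ₂ = sin⁻¹(0.3215) = 18.75° (from vertical).
From the interface: 90° − 18.75° = 71.25°.

71°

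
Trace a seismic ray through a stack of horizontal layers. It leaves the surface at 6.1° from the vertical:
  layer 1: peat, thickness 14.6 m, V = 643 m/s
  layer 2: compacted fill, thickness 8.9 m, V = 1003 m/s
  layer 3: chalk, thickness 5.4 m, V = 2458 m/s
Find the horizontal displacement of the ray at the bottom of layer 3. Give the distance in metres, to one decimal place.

5.5 m

Ray parameter p = sin 6.1° / 643 m/s = 1.6526e-04 s/m.
Layer 1: θ = 6.10°; offset = 14.6·tan 6.10° = 1.560 m.
Layer 2: sin θ = p·1003 = 0.1658 → θ = 9.54°; offset = 8.9·tan 9.54° = 1.496 m.
Layer 3: sin θ = p·2458 = 0.4062 → θ = 23.97°; offset = 5.4·tan 23.97° = 2.401 m.
Summing the layer offsets gives 5.457 m.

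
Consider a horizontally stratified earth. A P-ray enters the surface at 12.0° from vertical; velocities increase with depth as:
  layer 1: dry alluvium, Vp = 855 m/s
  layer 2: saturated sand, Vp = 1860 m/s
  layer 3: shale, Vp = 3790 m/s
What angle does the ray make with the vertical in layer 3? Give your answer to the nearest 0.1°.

Ray parameter p = sin 12.0° / 855 = 2.4317e-04 s/m.
sin θ_3 = p·V_3 = 2.4317e-04 × 3790 = 0.9216.
θ_3 = arcsin 0.9216 = 67.16°.

67.2°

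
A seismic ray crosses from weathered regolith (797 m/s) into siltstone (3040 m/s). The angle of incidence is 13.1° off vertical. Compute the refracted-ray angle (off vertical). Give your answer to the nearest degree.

sin θ₁/V₁ = sin θ₂/V₂ ⇒ sin θ₂ = 3040·sin 13.1°/797 = 3040·0.2267/797 = 0.8645.
θ₂ = sin⁻¹(0.8645) = 59.83° (from vertical).

60°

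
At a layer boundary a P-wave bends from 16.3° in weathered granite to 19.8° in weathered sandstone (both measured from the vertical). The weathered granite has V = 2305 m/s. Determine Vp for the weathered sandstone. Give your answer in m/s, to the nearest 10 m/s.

2780 m/s

Snell's law: sin 16.3°/V₁ = sin 19.8°/V₂.
V₂ = V₁·sin 19.8°/sin 16.3° = 2305 × 1.2069 = 2781.91 m/s.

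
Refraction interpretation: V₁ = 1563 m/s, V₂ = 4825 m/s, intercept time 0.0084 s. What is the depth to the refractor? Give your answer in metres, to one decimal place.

6.9 m

θ_c = arcsin(1563/4825) = 18.90°; cos θ_c = 0.9461.
tᵢ = 2h cos θ_c/V₁ ⇒ h = tᵢ·V₁/(2 cos θ_c) = 0.0084·1563/(2·0.9461) = 6.94 m.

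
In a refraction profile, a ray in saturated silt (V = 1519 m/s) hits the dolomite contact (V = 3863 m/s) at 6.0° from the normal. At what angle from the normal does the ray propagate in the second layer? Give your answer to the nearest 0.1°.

15.4°

sin θ₁/V₁ = sin θ₂/V₂ ⇒ sin θ₂ = 3863·sin 6.0°/1519 = 3863·0.1045/1519 = 0.2658.
θ₂ = arcsin 0.2658 = 15.42° from the normal.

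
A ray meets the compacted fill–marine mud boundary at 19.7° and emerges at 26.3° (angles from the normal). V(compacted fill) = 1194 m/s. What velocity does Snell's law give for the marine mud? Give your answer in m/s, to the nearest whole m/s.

1569 m/s

sin 19.7° = 0.3371; sin 26.3° = 0.4431.
V₂ = V₁·(sin θ₂/sin θ₁) = 1194·(0.4431/0.3371) = 1569.37 m/s.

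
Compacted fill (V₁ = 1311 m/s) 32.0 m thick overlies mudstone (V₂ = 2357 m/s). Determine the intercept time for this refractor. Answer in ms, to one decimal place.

tᵢ = 2h·√(V₂²−V₁²)/(V₁V₂).
√(V₂²−V₁²) = √(2357²−1311²) = 1958.8 m/s.
tᵢ = 2·32.0·1958.8/(1311·2357) = 0.04057 s.

40.6 ms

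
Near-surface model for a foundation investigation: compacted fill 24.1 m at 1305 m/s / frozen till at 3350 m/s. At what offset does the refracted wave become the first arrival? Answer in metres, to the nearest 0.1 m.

x_cross = 2h·√((V₂+V₁)/(V₂−V₁)).
(V₂+V₁)/(V₂−V₁) = (3350+1305)/(3350−1305) = 2.2763; √ = 1.5087.
x_cross = 2·24.1·1.5087 = 72.72 m.

72.7 m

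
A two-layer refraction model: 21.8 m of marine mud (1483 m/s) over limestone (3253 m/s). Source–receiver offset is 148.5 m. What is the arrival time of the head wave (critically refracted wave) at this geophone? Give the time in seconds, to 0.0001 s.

t = x/V₂ + 2h·√(V₂²−V₁²)/(V₁V₂).
√(V₂²−V₁²) = √(3253²−1483²) = 2895.3 m/s; delay term = 2·21.8·2895.3/(1483·3253) = 0.02617 s.
t = 148.5/3253 + 0.02617 = 0.07182 s.

0.0718 s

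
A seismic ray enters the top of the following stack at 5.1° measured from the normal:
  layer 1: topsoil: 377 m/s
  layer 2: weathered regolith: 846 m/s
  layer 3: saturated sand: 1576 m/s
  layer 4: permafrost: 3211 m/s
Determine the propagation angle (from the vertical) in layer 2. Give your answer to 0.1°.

11.5°

Snell's law across each interface conserves sin θ / V, so sin θ_2 = V_2·sin θ₁/V₁.
sin θ_2 = 846 × sin 5.1° / 377 = 0.1995.
θ_2 = arcsin 0.1995 = 11.51°.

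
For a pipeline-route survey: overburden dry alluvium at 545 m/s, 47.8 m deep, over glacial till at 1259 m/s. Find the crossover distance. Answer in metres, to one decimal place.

x_cross = 2h·√((V₂+V₁)/(V₂−V₁)).
(V₂+V₁)/(V₂−V₁) = (1259+545)/(1259−545) = 2.5266; √ = 1.5895.
x_cross = 2·47.8·1.5895 = 151.96 m.

152.0 m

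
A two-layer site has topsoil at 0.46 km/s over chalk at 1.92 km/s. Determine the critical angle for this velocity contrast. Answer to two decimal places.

At critical incidence the refracted ray runs along the interface (θ₂ = 90°), so sin θ_c = V₁/V₂.
θ_c = arcsin(0.46/1.92) = arcsin 0.2396 = 13.86°.

13.86°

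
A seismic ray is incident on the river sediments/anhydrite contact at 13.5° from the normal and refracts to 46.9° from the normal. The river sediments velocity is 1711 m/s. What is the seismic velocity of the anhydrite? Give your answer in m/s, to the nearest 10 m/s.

Snell's law: sin 13.5°/V₁ = sin 46.9°/V₂.
V₂ = V₁·sin 46.9°/sin 13.5° = 1711 × 3.1278 = 5351.61 m/s.

5350 m/s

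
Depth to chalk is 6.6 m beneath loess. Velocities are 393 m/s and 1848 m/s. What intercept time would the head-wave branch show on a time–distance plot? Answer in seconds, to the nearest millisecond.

0.033 s

tᵢ = 2h·√(V₂²−V₁²)/(V₁V₂).
√(V₂²−V₁²) = √(1848²−393²) = 1805.7 m/s.
tᵢ = 2·6.6·1805.7/(393·1848) = 0.03282 s.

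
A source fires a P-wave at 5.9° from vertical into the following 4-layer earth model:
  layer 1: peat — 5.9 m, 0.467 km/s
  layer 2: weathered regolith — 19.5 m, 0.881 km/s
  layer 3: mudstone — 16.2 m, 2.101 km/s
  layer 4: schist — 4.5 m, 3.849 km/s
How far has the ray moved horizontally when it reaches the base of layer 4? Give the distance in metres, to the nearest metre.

Ray parameter p = sin 5.9° / 0.467 km/s = 2.2011e-01 s/km.
Layer 1: θ = 5.90°; offset = 5.9·tan 5.90° = 0.610 m.
Layer 2: sin θ = p·0.881 = 0.1939 → θ = 11.18°; offset = 19.5·tan 11.18° = 3.855 m.
Layer 3: sin θ = p·2.101 = 0.4625 → θ = 27.55°; offset = 16.2·tan 27.55° = 8.450 m.
Layer 4: sin θ = p·3.849 = 0.8472 → θ = 57.91°; offset = 4.5·tan 57.91° = 7.176 m.
Total horizontal offset = 20.090 m.

20 m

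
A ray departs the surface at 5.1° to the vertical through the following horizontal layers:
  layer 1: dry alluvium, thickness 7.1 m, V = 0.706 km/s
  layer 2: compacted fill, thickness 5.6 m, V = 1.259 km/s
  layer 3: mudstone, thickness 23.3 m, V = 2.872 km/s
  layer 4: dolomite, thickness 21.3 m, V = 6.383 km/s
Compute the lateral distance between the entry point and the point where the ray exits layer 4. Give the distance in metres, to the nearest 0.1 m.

39.3 m

Ray parameter p = sin 5.1° / 0.706 km/s = 1.2591e-01 s/km.
Layer 1: θ = 5.10°; offset = 7.1·tan 5.10° = 0.634 m.
Layer 2: sin θ = p·1.259 = 0.1585 → θ = 9.12°; offset = 5.6·tan 9.12° = 0.899 m.
Layer 3: sin θ = p·2.872 = 0.3616 → θ = 21.20°; offset = 23.3·tan 21.20° = 9.037 m.
Layer 4: sin θ = p·6.383 = 0.8037 → θ = 53.48°; offset = 21.3·tan 53.48° = 28.769 m.
Σ offsets = 39.340 m.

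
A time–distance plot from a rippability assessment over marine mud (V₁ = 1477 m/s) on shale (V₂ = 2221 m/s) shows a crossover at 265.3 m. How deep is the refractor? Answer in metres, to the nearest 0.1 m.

59.5 m

x_cross = 2h·√((V₂+V₁)/(V₂−V₁)) → h = x_cross / (2·√((V₂+V₁)/(V₂−V₁))).
√((V₂+V₁)/(V₂−V₁)) = √((2221+1477)/(2221−1477)) = 2.2294.
h = 265.3 / (2·2.2294) = 59.50 m.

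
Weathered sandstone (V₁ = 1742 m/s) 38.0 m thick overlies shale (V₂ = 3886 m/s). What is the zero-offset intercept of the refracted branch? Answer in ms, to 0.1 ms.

39.0 ms

θ_c = arcsin(V₁/V₂) = arcsin(1742/3886) = 26.63°; cos θ_c = 0.8939.
tᵢ = 2h·cos θ_c / V₁ = 2·38.0·0.8939 / 1742 = 0.03900 s.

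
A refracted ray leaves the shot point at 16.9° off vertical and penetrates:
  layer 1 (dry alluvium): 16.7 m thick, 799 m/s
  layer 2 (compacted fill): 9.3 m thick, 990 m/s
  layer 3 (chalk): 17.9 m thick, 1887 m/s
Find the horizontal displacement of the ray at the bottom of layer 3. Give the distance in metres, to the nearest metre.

Apply Snell's law at each interface; in layer i the horizontal offset is hᵢ·tan θᵢ.
Layer 1: θ = 16.90°; offset = 16.7·tan 16.90° = 5.074 m.
Layer 2: sin θ = 990·sin 16.9°/799 = 0.3602, θ = 21.11°; offset = 9.3·tan 21.11° = 3.591 m.
Layer 3: sin θ = 1887·sin 16.9°/799 = 0.6866, θ = 43.36°; offset = 17.9·tan 43.36° = 16.902 m.
Σ offsets = 25.567 m.

26 m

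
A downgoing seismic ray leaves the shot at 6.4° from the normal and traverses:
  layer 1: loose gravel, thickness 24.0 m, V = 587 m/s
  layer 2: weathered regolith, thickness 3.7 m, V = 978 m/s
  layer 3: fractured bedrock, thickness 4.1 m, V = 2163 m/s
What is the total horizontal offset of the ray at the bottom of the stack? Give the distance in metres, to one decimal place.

5.2 m

Apply Snell's law at each interface; in layer i the horizontal offset is hᵢ·tan θᵢ.
Layer 1: θ = 6.40°; offset = 24.0·tan 6.40° = 2.692 m.
Layer 2: sin θ = 978·sin 6.4°/587 = 0.1857, θ = 10.70°; offset = 3.7·tan 10.70° = 0.699 m.
Layer 3: sin θ = 2163·sin 6.4°/587 = 0.4107, θ = 24.25°; offset = 4.1·tan 24.25° = 1.847 m.
Summing the layer offsets gives 5.238 m.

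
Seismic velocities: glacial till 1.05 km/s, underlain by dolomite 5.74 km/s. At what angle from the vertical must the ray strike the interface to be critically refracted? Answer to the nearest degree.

11°

At critical incidence the refracted ray runs along the interface (θ₂ = 90°), so sin θ_c = V₁/V₂.
θ_c = arcsin(1.05/5.74) = arcsin 0.1829 = 10.54°.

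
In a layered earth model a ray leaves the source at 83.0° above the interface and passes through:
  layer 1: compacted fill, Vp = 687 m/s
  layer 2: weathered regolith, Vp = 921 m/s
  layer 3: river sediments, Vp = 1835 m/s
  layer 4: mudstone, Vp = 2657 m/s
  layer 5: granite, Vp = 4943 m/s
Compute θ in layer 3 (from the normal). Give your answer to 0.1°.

From the normal: θ₁ = 90° − 83.0° = 7.0°.
Snell's law across each interface conserves sin θ / V, so sin θ_3 = V_3·sin θ₁/V₁.
sin θ_3 = 1835 × sin 7.0° / 687 = 0.3255.
θ_3 = arcsin 0.3255 = 19.00°.

19.0°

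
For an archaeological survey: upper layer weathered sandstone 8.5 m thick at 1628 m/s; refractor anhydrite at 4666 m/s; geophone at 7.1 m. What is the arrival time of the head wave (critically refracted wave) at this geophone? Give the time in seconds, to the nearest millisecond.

0.011 s

t = x/V₂ + 2h·√(V₂²−V₁²)/(V₁V₂).
√(V₂²−V₁²) = √(4666²−1628²) = 4372.8 m/s; delay term = 2·8.5·4372.8/(1628·4666) = 0.00979 s.
t = 7.1/4666 + 0.00979 = 0.01131 s.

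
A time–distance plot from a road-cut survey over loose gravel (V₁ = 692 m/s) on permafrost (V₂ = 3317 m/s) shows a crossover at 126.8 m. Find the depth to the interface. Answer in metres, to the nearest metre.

h = (x_cross/2)·√((V₂−V₁)/(V₂+V₁)).
(V₂−V₁)/(V₂+V₁) = (3317−692)/(3317+692) = 0.6548; √ = 0.8092.
h = (126.8/2)·0.8092 = 51.30 m.

51 m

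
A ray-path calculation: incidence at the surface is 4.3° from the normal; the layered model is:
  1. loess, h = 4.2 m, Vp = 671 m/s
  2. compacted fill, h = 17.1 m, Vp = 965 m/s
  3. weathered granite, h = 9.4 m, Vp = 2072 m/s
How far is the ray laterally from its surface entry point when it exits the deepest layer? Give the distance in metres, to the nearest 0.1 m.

Apply Snell's law at each interface; in layer i the horizontal offset is hᵢ·tan θᵢ.
Layer 1: θ = 4.30°; offset = 4.2·tan 4.30° = 0.316 m.
Layer 2: sin θ = 965·sin 4.3°/671 = 0.1078, θ = 6.19°; offset = 17.1·tan 6.19° = 1.855 m.
Layer 3: sin θ = 2072·sin 4.3°/671 = 0.2315, θ = 13.39°; offset = 9.4·tan 13.39° = 2.237 m.
Summing the layer offsets gives 4.408 m.

4.4 m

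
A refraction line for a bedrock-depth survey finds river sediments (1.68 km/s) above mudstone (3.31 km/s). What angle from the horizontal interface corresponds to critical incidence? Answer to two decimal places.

59.50°

Critical incidence: sin θ_c = V₁/V₂ = 1.68/3.31 = 0.5076.
θ_c = arcsin 0.5076 = 30.50°.
Measured from the interface: 90° − 30.50° = 59.50°.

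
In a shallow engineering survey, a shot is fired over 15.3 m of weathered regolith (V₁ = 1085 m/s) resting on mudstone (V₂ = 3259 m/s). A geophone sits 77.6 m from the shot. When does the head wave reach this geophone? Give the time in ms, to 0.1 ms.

50.4 ms

t = x/V₂ + 2h·√(V₂²−V₁²)/(V₁V₂).
√(V₂²−V₁²) = √(3259²−1085²) = 3073.1 m/s; delay term = 2·15.3·3073.1/(1085·3259) = 0.02659 s.
t = 77.6/3259 + 0.02659 = 0.05040 s.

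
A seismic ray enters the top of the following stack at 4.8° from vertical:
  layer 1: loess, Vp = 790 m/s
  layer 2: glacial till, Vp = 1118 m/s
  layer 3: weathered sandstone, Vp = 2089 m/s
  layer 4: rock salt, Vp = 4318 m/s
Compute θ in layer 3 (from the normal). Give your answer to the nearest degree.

Ray parameter p = sin 4.8° / 790 = 1.0592e-04 s/m.
sin θ_3 = p·V_3 = 1.0592e-04 × 2089 = 0.2213.
θ_3 = 12.78° from the vertical.

13°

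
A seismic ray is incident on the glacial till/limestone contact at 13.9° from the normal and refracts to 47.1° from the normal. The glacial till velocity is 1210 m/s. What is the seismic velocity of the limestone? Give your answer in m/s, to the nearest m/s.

3690 m/s

sin 13.9° = 0.2402; sin 47.1° = 0.7325.
V₂ = V₁·(sin θ₂/sin θ₁) = 1210·(0.7325/0.2402) = 3689.73 m/s.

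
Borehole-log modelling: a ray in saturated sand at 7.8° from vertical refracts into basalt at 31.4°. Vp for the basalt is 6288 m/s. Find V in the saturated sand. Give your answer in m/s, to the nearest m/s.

1638 m/s

sin 7.8° = 0.1357; sin 31.4° = 0.5210.
V₁ = V₂·(sin θ₁/sin θ₂) = 6288·(0.1357/0.5210) = 1637.93 m/s.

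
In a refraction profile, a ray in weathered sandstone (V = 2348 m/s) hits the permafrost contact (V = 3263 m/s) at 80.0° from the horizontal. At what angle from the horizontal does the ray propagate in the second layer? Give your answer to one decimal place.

76.0°

Convert to the normal: θ₁ = 90° − 80.0° = 10.0°.
Snell's law: sin θ₂ = (V₂/V₁)·sin θ₁ = (3263/2348)·sin 10.0° = 0.2413.
θ₂ = sin⁻¹(0.2413) = 13.96° (from vertical).
From the interface: 90° − 13.96° = 76.04°.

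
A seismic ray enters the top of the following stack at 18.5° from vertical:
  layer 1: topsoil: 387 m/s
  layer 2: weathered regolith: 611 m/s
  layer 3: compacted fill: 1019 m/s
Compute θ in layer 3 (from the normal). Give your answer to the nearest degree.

Snell's law across each interface conserves sin θ / V, so sin θ_3 = V_3·sin θ₁/V₁.
sin θ_3 = 1019 × sin 18.5° / 387 = 0.8355.
θ_3 = 56.67° from the vertical.

57°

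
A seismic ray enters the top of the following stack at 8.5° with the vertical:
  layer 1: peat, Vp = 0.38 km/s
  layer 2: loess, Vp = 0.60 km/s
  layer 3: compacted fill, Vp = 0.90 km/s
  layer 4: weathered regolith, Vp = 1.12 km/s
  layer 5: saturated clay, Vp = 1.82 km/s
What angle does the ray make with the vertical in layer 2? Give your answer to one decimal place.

Ray parameter p = sin 8.5° / 0.38 = 3.8897e-01 s/km.
sin θ_2 = p·V_2 = 3.8897e-01 × 0.60 = 0.2334.
θ_2 = 13.50° from the vertical.

13.5°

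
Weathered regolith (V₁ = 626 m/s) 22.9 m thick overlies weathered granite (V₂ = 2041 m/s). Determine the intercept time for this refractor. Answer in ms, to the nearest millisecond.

70 ms

tᵢ = 2h·√(V₂²−V₁²)/(V₁V₂).
√(V₂²−V₁²) = √(2041²−626²) = 1942.6 m/s.
tᵢ = 2·22.9·1942.6/(626·2041) = 0.06964 s.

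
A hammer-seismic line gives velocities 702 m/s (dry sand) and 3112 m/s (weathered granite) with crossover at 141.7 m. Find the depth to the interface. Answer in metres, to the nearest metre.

56 m

h = (x_cross/2)·√((V₂−V₁)/(V₂+V₁)).
(V₂−V₁)/(V₂+V₁) = (3112−702)/(3112+702) = 0.6319; √ = 0.7949.
h = (141.7/2)·0.7949 = 56.32 m.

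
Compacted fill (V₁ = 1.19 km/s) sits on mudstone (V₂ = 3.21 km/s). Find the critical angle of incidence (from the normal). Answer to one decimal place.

21.8°

At critical incidence the refracted ray runs along the interface (θ₂ = 90°), so sin θ_c = V₁/V₂.
θ_c = arcsin(1.19/3.21) = arcsin 0.3707 = 21.76°.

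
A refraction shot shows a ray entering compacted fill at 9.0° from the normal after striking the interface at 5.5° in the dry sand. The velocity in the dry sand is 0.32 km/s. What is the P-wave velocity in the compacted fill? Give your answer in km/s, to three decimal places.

Snell's law: sin 5.5°/V₁ = sin 9.0°/V₂.
V₂ = V₁·sin 9.0°/sin 5.5° = 0.32 × 1.6321 = 0.522 km/s.

0.522 km/s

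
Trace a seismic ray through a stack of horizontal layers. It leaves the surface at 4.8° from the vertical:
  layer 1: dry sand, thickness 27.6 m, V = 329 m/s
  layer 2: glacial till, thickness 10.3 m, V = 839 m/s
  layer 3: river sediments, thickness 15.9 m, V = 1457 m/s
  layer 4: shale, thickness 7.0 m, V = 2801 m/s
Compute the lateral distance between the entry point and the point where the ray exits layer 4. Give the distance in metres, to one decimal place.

18.0 m

Ray parameter p = sin 4.8° / 329 m/s = 2.5434e-04 s/m.
Layer 1: θ = 4.80°; offset = 27.6·tan 4.80° = 2.318 m.
Layer 2: sin θ = p·839 = 0.2134 → θ = 12.32°; offset = 10.3·tan 12.32° = 2.250 m.
Layer 3: sin θ = p·1457 = 0.3706 → θ = 21.75°; offset = 15.9·tan 21.75° = 6.344 m.
Layer 4: sin θ = p·2801 = 0.7124 → θ = 45.43°; offset = 7.0·tan 45.43° = 7.106 m.
Σ offsets = 18.017 m.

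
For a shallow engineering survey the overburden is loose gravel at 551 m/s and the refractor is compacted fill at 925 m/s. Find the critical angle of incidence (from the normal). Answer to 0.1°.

36.6°

At critical incidence the refracted ray runs along the interface (θ₂ = 90°), so sin θ_c = V₁/V₂.
θ_c = arcsin(551/925) = arcsin 0.5957 = 36.56°.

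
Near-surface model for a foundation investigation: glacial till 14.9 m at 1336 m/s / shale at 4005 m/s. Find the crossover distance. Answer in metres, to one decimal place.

x_cross = 2h·√((V₂+V₁)/(V₂−V₁)).
(V₂+V₁)/(V₂−V₁) = (4005+1336)/(4005−1336) = 2.0011; √ = 1.4146.
x_cross = 2·14.9·1.4146 = 42.16 m.

42.2 m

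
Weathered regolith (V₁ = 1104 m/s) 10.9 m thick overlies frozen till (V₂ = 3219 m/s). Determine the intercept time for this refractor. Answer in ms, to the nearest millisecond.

θ_c = arcsin(V₁/V₂) = arcsin(1104/3219) = 20.06°; cos θ_c = 0.9393.
tᵢ = 2h·cos θ_c / V₁ = 2·10.9·0.9393 / 1104 = 0.01855 s.

19 ms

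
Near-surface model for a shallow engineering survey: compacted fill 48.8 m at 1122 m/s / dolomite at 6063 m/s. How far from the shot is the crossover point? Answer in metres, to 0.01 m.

θ_c = arcsin(1122/6063) = 10.66°, so cos θ_c = 0.9827 and tᵢ = 2h cos θ_c/V₁ = 0.0855 s.
At crossover x/V₁ = x/V₂ + tᵢ ⇒ x = tᵢ/(1/V₁ − 1/V₂) = 0.08549/(8.9127e-04 − 1.6493e-04) = 117.69 m.

117.69 m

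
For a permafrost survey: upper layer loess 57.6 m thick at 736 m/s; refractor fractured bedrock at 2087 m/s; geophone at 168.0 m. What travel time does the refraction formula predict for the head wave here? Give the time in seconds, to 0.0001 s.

0.2270 s

θ_c = arcsin(V₁/V₂) = arcsin(736/2087) = 20.65°, cos θ_c = 0.9358.
Intercept time tᵢ = 2h cos θ_c / V₁ = 2·57.6·0.9358/736 = 0.14647 s.
t = x/V₂ + tᵢ = 168.0/2087 + 0.14647 = 0.22696 s.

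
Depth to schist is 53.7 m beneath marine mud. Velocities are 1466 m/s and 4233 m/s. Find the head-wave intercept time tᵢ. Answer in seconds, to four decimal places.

0.0687 s

tᵢ = 2h·√(V₂²−V₁²)/(V₁V₂).
√(V₂²−V₁²) = √(4233²−1466²) = 3971.0 m/s.
tᵢ = 2·53.7·3971.0/(1466·4233) = 0.06873 s.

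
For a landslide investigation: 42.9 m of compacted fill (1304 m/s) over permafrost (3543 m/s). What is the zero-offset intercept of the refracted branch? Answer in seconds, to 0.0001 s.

θ_c = arcsin(V₁/V₂) = arcsin(1304/3543) = 21.60°; cos θ_c = 0.9298.
tᵢ = 2h·cos θ_c / V₁ = 2·42.9·0.9298 / 1304 = 0.06118 s.

0.0612 s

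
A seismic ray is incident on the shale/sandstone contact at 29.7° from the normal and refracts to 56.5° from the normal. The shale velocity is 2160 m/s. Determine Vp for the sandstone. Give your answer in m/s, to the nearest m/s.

Snell's law: sin 29.7°/V₁ = sin 56.5°/V₂.
V₂ = V₁·sin 56.5°/sin 29.7° = 2160 × 1.6831 = 3635.41 m/s.

3635 m/s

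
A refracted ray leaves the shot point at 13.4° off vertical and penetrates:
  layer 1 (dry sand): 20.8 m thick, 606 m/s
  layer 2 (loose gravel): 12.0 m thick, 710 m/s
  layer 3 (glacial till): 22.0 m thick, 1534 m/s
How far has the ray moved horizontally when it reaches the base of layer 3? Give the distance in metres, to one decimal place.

24.3 m

Apply Snell's law at each interface; in layer i the horizontal offset is hᵢ·tan θᵢ.
Layer 1: θ = 13.40°; offset = 20.8·tan 13.40° = 4.955 m.
Layer 2: sin θ = 710·sin 13.4°/606 = 0.2715, θ = 15.75°; offset = 12.0·tan 15.75° = 3.385 m.
Layer 3: sin θ = 1534·sin 13.4°/606 = 0.5866, θ = 35.92°; offset = 22.0·tan 35.92° = 15.936 m.
Σ offsets = 24.277 m.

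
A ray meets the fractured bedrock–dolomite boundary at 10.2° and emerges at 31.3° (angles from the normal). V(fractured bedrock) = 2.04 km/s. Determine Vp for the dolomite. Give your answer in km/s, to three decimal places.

5.985 km/s

sin 10.2° = 0.1771; sin 31.3° = 0.5195.
V₂ = V₁·(sin θ₂/sin θ₁) = 2.04·(0.5195/0.1771) = 5.985 km/s.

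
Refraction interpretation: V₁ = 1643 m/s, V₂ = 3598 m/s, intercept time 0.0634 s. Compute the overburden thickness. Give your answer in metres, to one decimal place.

h = tᵢ·V₁·V₂ / (2·√(V₂²−V₁²)).
√(V₂²−V₁²) = √(3598² − 1643²) = 3201.0 m/s.
h = 0.0634 s × 1643 × 3598 / (2 × 3201.0) = 58.54 m.

58.5 m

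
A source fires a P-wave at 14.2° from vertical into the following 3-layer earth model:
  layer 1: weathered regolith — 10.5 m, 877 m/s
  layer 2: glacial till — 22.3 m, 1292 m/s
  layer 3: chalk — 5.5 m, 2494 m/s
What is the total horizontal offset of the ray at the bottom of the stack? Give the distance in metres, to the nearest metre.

Apply Snell's law at each interface; in layer i the horizontal offset is hᵢ·tan θᵢ.
Layer 1: θ = 14.20°; offset = 10.5·tan 14.20° = 2.657 m.
Layer 2: sin θ = 1292·sin 14.2°/877 = 0.3614, θ = 21.19°; offset = 22.3·tan 21.19° = 8.643 m.
Layer 3: sin θ = 2494·sin 14.2°/877 = 0.6976, θ = 44.23°; offset = 5.5·tan 44.23° = 5.355 m.
Σ offsets = 16.655 m.

17 m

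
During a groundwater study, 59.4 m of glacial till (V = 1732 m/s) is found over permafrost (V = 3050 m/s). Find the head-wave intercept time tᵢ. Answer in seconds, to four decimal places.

θ_c = arcsin(V₁/V₂) = arcsin(1732/3050) = 34.60°; cos θ_c = 0.8231.
tᵢ = 2h·cos θ_c / V₁ = 2·59.4·0.8231 / 1732 = 0.05646 s.

0.0565 s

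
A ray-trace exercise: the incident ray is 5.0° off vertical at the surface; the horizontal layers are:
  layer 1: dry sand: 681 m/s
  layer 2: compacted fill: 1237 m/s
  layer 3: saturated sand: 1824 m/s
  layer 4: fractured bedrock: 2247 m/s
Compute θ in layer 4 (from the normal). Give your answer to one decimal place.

16.7°

Snell's law across each interface conserves sin θ / V, so sin θ_4 = V_4·sin θ₁/V₁.
sin θ_4 = 2247 × sin 5.0° / 681 = 0.2876.
θ_4 = 16.71° from the vertical.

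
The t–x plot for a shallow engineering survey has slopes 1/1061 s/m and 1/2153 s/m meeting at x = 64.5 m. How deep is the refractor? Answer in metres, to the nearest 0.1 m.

18.8 m

x_cross = 2h·√((V₂+V₁)/(V₂−V₁)) → h = x_cross / (2·√((V₂+V₁)/(V₂−V₁))).
√((V₂+V₁)/(V₂−V₁)) = √((2153+1061)/(2153−1061)) = 1.7156.
h = 64.5 / (2·1.7156) = 18.80 m.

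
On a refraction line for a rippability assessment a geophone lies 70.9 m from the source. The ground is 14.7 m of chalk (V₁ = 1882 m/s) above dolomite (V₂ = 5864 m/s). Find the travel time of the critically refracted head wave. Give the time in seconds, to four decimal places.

0.0269 s

θ_c = arcsin(V₁/V₂) = arcsin(1882/5864) = 18.72°, cos θ_c = 0.9471.
Intercept time tᵢ = 2h cos θ_c / V₁ = 2·14.7·0.9471/1882 = 0.01480 s.
t = x/V₂ + tᵢ = 70.9/5864 + 0.01480 = 0.02689 s.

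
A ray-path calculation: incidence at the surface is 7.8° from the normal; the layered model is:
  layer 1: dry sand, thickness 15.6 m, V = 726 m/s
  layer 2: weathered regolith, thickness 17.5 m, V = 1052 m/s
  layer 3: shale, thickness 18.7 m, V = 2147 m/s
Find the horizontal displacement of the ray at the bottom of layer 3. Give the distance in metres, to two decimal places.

13.84 m

Ray parameter p = sin 7.8° / 726 m/s = 1.8694e-04 s/m.
Layer 1: θ = 7.80°; offset = 15.6·tan 7.80° = 2.1369 m.
Layer 2: sin θ = p·1052 = 0.1967 → θ = 11.34°; offset = 17.5·tan 11.34° = 3.5100 m.
Layer 3: sin θ = p·2147 = 0.4014 → θ = 23.66°; offset = 18.7·tan 23.66° = 8.1942 m.
Summing the layer offsets gives 13.8412 m.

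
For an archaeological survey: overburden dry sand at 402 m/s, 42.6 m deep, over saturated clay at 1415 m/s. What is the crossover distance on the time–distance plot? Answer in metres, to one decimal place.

θ_c = arcsin(402/1415) = 16.50°, so cos θ_c = 0.9588 and tᵢ = 2h cos θ_c/V₁ = 0.2032 s.
At crossover x/V₁ = x/V₂ + tᵢ ⇒ x = tᵢ/(1/V₁ − 1/V₂) = 0.20321/(2.4876e-03 − 7.0671e-04) = 114.11 m.

114.1 m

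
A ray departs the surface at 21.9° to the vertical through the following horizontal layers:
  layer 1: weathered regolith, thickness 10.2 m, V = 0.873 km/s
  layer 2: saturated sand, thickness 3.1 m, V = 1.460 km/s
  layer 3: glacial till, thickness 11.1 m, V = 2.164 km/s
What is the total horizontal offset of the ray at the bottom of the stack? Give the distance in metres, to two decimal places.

33.51 m

Ray parameter p = sin 21.9° / 0.873 km/s = 4.2725e-01 s/km.
Layer 1: θ = 21.90°; offset = 10.2·tan 21.90° = 4.1004 m.
Layer 2: sin θ = p·1.460 = 0.6238 → θ = 38.59°; offset = 3.1·tan 38.59° = 2.4741 m.
Layer 3: sin θ = p·2.164 = 0.9246 → θ = 67.60°; offset = 11.1·tan 67.60° = 26.9345 m.
Summing the layer offsets gives 33.5089 m.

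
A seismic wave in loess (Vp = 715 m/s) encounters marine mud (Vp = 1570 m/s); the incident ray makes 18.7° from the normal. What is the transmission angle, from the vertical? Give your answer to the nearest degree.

Snell's law: sin θ₂ = (V₂/V₁)·sin θ₁ = (1570/715)·sin 18.7° = 0.7040.
θ₂ = arcsin 0.7040 = 44.75° from the normal.

45°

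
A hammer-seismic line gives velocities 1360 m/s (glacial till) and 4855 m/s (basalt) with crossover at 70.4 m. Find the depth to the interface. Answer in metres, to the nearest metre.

26 m

x_cross = 2h·√((V₂+V₁)/(V₂−V₁)) → h = x_cross / (2·√((V₂+V₁)/(V₂−V₁))).
√((V₂+V₁)/(V₂−V₁)) = √((4855+1360)/(4855−1360)) = 1.3335.
h = 70.4 / (2·1.3335) = 26.40 m.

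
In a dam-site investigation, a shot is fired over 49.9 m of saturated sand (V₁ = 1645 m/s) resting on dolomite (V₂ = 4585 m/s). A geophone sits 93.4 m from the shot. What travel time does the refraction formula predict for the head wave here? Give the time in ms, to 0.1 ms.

77.0 ms

t = x/V₂ + 2h·√(V₂²−V₁²)/(V₁V₂).
√(V₂²−V₁²) = √(4585²−1645²) = 4279.7 m/s; delay term = 2·49.9·4279.7/(1645·4585) = 0.05663 s.
t = 93.4/4585 + 0.05663 = 0.07700 s.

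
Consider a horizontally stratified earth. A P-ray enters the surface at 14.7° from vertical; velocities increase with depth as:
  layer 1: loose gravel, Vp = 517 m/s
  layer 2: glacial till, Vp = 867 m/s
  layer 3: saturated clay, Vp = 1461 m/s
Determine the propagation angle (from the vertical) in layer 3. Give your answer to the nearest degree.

46°

Ray parameter p = sin 14.7° / 517 = 4.9083e-04 s/m.
sin θ_3 = p·V_3 = 4.9083e-04 × 1461 = 0.7171.
θ_3 = arcsin 0.7171 = 45.82°.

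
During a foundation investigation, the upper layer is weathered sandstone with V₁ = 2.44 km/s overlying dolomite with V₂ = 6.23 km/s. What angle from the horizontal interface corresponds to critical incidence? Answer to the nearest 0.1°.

66.9°

Critical incidence: sin θ_c = V₁/V₂ = 2.44/6.23 = 0.3917.
θ_c = arcsin 0.3917 = 23.06°.
Measured from the interface: 90° − 23.06° = 66.94°.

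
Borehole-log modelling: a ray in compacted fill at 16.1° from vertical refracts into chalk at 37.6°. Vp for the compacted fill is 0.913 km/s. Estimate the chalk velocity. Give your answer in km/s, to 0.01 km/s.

Snell's law: sin 16.1°/V₁ = sin 37.6°/V₂.
V₂ = V₁·sin 37.6°/sin 16.1° = 0.913 × 2.2002 = 2.01 km/s.

2.01 km/s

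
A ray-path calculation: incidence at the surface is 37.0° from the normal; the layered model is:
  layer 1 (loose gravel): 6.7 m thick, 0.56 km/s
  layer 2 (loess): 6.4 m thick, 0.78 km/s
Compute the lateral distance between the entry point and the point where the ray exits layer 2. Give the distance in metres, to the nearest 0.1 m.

p = sin θ₁/V₁ = sin 37.0°/0.56 = 1.0747e+00 s/km is conserved through the stack.
Layer 1: θ = 37.00°; offset = 6.7·tan 37.00° = 5.049 m.
Layer 2: sin θ = p·0.78 = 0.8382 → θ = 56.95°; offset = 6.4·tan 56.95° = 9.838 m.
Summing the layer offsets gives 14.887 m.

14.9 m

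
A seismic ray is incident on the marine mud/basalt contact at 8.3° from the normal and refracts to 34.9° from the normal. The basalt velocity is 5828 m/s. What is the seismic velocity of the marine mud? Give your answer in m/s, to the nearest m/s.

1470 m/s

Snell's law: sin 8.3°/V₁ = sin 34.9°/V₂.
V₁ = V₂·sin 8.3°/sin 34.9° = 5828 × 0.2523 = 1470.44 m/s.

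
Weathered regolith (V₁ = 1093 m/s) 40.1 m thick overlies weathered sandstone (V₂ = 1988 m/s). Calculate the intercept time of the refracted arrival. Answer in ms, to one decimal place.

tᵢ = 2h·√(V₂²−V₁²)/(V₁V₂).
√(V₂²−V₁²) = √(1988²−1093²) = 1660.6 m/s.
tᵢ = 2·40.1·1660.6/(1093·1988) = 0.06129 s.

61.3 ms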